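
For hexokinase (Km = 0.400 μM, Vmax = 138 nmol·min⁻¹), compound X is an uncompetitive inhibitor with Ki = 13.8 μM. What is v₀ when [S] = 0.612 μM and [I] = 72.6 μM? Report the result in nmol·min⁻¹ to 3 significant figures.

α = 1 + [I]/Ki = 1 + 72.6/13.8 = 6.261.
For an uncompetitive inhibitor, both parameters are divided by α, giving Vmax/α and Km/α: Km,app = 0.0639 μM, Vmax,app = 22.0 nmol·min⁻¹.
v = Vmax,app·[S]/(Km,app + [S]) = 22.0 × 0.612/(0.0639 + 0.612) = 20.0 nmol·min⁻¹.

20.0 nmol·min⁻¹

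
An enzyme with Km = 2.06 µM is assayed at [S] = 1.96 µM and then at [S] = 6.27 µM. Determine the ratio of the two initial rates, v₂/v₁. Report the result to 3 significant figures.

1.54

The fractional saturations are [S]/(Km+[S]) = 1.96/4.020 = 0.4876 and 6.27/8.330 = 0.7527.
v₂/v₁ is just their ratio: 0.7527/0.4876 = 1.54.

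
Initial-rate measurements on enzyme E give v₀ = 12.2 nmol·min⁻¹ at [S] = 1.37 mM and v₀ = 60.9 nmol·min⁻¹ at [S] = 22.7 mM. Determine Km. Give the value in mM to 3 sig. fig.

7.83 mM

From v = Vmax[S]/(Km+[S]), each point gives Vmax = v(Km+[S])/[S].
Equating: 12.2(Km+1.37)/1.37 = 60.9(Km+22.7)/22.7.
8.905·Km + 12.2 = 2.683·Km + 60.9, so (8.905 − 2.683)·Km = 60.9 − 12.2.
Km = 48.70/6.222 = 7.83 mM; then Vmax = 12.2(7.83+1.37)/1.37 = 81.9 nmol·min⁻¹.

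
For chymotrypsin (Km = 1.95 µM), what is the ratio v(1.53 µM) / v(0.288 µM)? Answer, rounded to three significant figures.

The fractional saturations are [S]/(Km+[S]) = 0.288/2.238 = 0.1287 and 1.53/3.480 = 0.4397.
v₂/v₁ is just their ratio: 0.4397/0.1287 = 3.42.

3.42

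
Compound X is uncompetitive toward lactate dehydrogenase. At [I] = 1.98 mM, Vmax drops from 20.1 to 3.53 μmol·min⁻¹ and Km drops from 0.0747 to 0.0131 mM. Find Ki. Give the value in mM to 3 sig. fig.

Uncompetitive: Vmax,app = Vmax/α (and Km,app = Km/α) with α = 1 + [I]/Ki.
α = Vmax/Vmax,app = 20.1/3.53 = 5.694.
Since α = 1 + [I]/Ki, [I]/Ki = 5.694 − 1 = 4.694 and Ki = 1.98/4.694 = 0.422 mM.

0.422 mM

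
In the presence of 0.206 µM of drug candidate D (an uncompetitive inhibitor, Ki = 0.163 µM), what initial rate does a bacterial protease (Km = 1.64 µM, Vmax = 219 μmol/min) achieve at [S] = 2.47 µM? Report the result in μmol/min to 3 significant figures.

74.8 μmol/min

α = 1 + [I]/Ki = 1 + 0.206/0.163 = 2.264.
For an uncompetitive inhibitor, both parameters are divided by α, giving Vmax/α and Km/α: Km,app = 0.724 µM, Vmax,app = 96.7 μmol/min.
v = Vmax,app·[S]/(Km,app + [S]) = 96.7 × 2.47/(0.724 + 2.47) = 74.8 μmol/min.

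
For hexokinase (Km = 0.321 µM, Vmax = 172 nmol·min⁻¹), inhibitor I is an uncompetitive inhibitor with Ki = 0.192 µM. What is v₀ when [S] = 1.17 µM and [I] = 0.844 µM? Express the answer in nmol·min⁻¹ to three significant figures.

30.3 nmol·min⁻¹

α = 1 + [I]/Ki = 1 + 0.844/0.192 = 5.396.
For an uncompetitive inhibitor, both parameters are divided by α, giving Vmax/α and Km/α: Km,app = 0.0595 µM, Vmax,app = 31.9 nmol·min⁻¹.
v = Vmax,app·[S]/(Km,app + [S]) = 31.9 × 1.17/(0.0595 + 1.17) = 30.3 nmol·min⁻¹.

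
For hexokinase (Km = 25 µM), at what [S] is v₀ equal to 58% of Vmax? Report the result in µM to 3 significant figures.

v/Vmax = [S]/(Km+[S]) = 0.58, so [S] = Km·0.58/(1 − 0.58) = 25 × 1.381.
[S] = 34.5 µM.

34.5 µM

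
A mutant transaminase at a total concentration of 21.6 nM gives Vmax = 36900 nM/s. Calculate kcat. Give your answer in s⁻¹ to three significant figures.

1710 s⁻¹

kcat = Vmax/[E]total = 36900 nM/s / 21.6 nM = 1710 s⁻¹.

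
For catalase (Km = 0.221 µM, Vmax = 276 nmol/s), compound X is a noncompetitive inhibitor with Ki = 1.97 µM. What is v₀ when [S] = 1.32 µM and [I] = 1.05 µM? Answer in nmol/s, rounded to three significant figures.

154 nmol/s

With α = 1 + [I]/Ki = 1 + 1.05/1.97 = 1.533, the noncompetitive rate law is v = (Vmax/α)·[S] / (Km + [S]).
v = (276/1.533)×1.32 / (0.221 + 1.32) = 237.7/1.541 = 154 nmol/s.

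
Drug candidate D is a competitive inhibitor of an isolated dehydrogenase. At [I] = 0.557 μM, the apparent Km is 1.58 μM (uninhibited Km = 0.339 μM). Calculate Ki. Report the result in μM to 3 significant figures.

Competitive: Km,app = α·Km with α = 1 + [I]/Ki.
α = Km,app/Km = 1.58/0.339 = 4.661.
Since α = 1 + [I]/Ki, [I]/Ki = 4.661 − 1 = 3.661 and Ki = 0.557/3.661 = 0.152 μM.

0.152 μM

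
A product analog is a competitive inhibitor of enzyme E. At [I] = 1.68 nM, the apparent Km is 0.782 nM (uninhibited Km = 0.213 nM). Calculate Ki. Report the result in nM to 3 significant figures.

Competitive: Km,app = α·Km with α = 1 + [I]/Ki.
α = Km,app/Km = 0.782/0.213 = 3.671.
Ki = [I]/(α − 1) = 1.68/2.671 = 0.629 nM.

0.629 nM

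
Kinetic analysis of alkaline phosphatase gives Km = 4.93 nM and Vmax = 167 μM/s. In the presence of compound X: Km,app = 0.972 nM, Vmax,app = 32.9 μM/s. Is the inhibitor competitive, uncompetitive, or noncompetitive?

uncompetitive

Both Km and Vmax decrease by the same factor (~5.07-fold) — characteristic of uncompetitive inhibition.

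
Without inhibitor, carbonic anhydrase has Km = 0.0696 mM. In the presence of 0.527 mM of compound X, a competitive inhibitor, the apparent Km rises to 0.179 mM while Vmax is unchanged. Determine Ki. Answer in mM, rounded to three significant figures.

Competitive: Km,app = α·Km with α = 1 + [I]/Ki.
α = Km,app/Km = 0.179/0.0696 = 2.572.
Ki = [I]/(α − 1) = 0.527/1.572 = 0.335 mM.

0.335 mM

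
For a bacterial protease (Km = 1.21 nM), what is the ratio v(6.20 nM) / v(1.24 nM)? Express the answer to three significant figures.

1.65

The fractional saturations are [S]/(Km+[S]) = 1.24/2.450 = 0.5061 and 6.20/7.410 = 0.8367.
v₂/v₁ is just their ratio: 0.8367/0.5061 = 1.65.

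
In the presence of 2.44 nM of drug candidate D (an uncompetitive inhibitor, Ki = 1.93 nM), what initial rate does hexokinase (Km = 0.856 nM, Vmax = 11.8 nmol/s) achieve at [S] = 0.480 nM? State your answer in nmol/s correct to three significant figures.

2.92 nmol/s

With α = 1 + [I]/Ki = 1 + 2.44/1.93 = 2.264, the uncompetitive rate law is v = (Vmax/α)·[S] / (Km/α + [S]).
v = (11.8/2.264)×0.480 / (0.856/2.264 + 0.480) = 2.501/0.8581 = 2.92 nmol/s.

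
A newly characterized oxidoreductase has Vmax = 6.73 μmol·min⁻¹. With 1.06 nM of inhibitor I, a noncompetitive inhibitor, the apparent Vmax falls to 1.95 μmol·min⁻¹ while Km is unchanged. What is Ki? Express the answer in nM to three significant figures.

0.432 nM

Noncompetitive: Vmax,app = Vmax/α with α = 1 + [I]/Ki.
α = Vmax/Vmax,app = 6.73/1.95 = 3.451.
Since α = 1 + [I]/Ki, [I]/Ki = 3.451 − 1 = 2.451 and Ki = 1.06/2.451 = 0.432 nM.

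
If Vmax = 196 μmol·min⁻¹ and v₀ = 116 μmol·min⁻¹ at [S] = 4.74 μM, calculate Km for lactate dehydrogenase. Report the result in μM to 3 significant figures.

From v = Vmax[S]/(Km+[S]), Km = [S](Vmax − v)/v.
Km = 4.74 × (196 − 116) / 116 = 379.2/116 = 3.27 μM.

3.27 μM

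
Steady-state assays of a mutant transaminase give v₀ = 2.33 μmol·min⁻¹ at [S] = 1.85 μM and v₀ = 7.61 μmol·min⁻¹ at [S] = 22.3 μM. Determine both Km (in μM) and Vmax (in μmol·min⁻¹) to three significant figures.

Km = 5.75 μM; Vmax = 9.57 μmol·min⁻¹

From v = Vmax[S]/(Km+[S]), each point gives Vmax = v(Km+[S])/[S].
Equating: 2.33(Km+1.85)/1.85 = 7.61(Km+22.3)/22.3.
1.259·Km + 2.33 = 0.3413·Km + 7.61, so (1.259 − 0.3413)·Km = 7.61 − 2.33.
Km = 5.280/0.9182 = 5.75 μM; then Vmax = 2.33(5.75+1.85)/1.85 = 9.57 μmol·min⁻¹.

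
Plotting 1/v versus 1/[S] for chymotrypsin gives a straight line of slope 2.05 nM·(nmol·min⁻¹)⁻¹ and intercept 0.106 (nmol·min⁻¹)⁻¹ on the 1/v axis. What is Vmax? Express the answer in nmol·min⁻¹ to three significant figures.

The y-intercept of a Lineweaver–Burk plot equals 1/Vmax, so Vmax = 1/0.106 = 9.43 nmol·min⁻¹.

9.43 nmol·min⁻¹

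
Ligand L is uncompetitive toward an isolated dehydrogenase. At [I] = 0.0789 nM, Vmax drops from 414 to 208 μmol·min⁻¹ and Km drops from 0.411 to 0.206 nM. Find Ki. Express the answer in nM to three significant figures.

0.0797 nM

Uncompetitive: Vmax,app = Vmax/α (and Km,app = Km/α) with α = 1 + [I]/Ki.
α = Vmax/Vmax,app = 414/208 = 1.990.
Since α = 1 + [I]/Ki, [I]/Ki = 1.990 − 1 = 0.9904 and Ki = 0.0789/0.9904 = 0.0797 nM.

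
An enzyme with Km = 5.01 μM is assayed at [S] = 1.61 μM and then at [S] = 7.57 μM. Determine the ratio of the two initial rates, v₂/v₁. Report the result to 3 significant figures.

Since Vmax cancels, v₂/v₁ = [S]₂(Km+[S]₁) / [S]₁(Km+[S]₂).
= 7.57×(5.01+1.61) / (1.61×(5.01+7.57)) = 50.11/20.25 = 2.47.

2.47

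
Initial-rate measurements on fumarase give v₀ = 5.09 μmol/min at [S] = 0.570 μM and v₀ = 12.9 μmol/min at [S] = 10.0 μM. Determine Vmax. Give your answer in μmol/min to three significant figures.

From v = Vmax[S]/(Km+[S]), each point gives Vmax = v(Km+[S])/[S].
Equating: 5.09(Km+0.570)/0.570 = 12.9(Km+10.0)/10.0.
8.930·Km + 5.09 = 1.290·Km + 12.9, so (8.930 − 1.290)·Km = 12.9 − 5.09.
Km = 7.810/7.640 = 1.02 μM; then Vmax = 5.09(1.02+0.570)/0.570 = 14.2 μmol/min.

14.2 μmol/min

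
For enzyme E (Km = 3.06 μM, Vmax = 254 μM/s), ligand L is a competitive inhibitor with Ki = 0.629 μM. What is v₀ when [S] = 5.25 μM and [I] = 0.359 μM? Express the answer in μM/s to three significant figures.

With α = 1 + [I]/Ki = 1 + 0.359/0.629 = 1.571, the competitive rate law is v = Vmax[S] / (αKm + [S]).
v = 254×5.25 / (1.571×3.06 + 5.25) = 1334/10.06 = 133 μM/s.

133 μM/s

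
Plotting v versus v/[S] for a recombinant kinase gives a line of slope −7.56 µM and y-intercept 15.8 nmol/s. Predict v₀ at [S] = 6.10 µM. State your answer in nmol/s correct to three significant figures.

In the Eadie–Hofstee form v = Vmax − Km·(v/[S]), the slope is −Km and the intercept is Vmax, so Km = 7.56 µM and Vmax = 15.8 nmol/s.
v = 15.8 × 6.10/(7.56 + 6.10) = 7.06 nmol/s.

7.06 nmol/s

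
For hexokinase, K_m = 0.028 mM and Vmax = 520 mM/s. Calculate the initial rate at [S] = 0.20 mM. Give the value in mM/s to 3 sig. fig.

456 mM/s

[S]/(Km+[S]) = 0.20/0.2280 = 0.8772, the fractional saturation.
v = 0.8772 × Vmax = 0.8772 × 520 = 456 mM/s.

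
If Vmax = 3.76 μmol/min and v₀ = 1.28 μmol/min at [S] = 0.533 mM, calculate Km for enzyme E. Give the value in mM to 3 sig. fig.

1.03 mM

From v = Vmax[S]/(Km+[S]), Km = [S](Vmax − v)/v.
Km = 0.533 × (3.76 − 1.28) / 1.28 = 1.322/1.28 = 1.03 mM.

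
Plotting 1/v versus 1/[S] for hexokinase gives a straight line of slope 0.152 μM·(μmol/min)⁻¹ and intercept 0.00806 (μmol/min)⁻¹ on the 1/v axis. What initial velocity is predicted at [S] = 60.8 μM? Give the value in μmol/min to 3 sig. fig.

94.7 μmol/min

The y-intercept is 1/Vmax, so Vmax = 1/0.00806 = 124 μmol/min.
The slope is Km/Vmax, so Km = 0.152 × 124 = 18.9 μM.
Then v = 124 × 60.8/(18.9 + 60.8) = 94.7 μmol/min.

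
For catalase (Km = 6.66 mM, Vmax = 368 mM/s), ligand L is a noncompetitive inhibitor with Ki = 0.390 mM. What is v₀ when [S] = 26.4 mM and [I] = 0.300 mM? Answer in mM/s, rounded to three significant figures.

With α = 1 + [I]/Ki = 1 + 0.300/0.390 = 1.769, the noncompetitive rate law is v = (Vmax/α)·[S] / (Km + [S]).
v = (368/1.769)×26.4 / (6.66 + 26.4) = 5491/33.06 = 166 mM/s.

166 mM/s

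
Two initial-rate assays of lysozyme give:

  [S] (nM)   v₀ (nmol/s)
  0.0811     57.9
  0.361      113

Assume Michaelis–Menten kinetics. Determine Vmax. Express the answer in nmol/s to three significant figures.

In reciprocal form, 1/v = (Km/Vmax)·(1/[S]) + 1/Vmax. The two points give (1/[S], 1/v) = (12.33, 0.01727) and (2.770, 0.008850).
Slope = (0.01727 − 0.008850)/(12.33 − 2.770) = 0.0008809; intercept = 0.01727 − 0.0008809×12.33 = 0.006409.
Vmax = 1/intercept = 156 nmol/s; Km = slope × Vmax = 0.0008809 × 156 = 0.137 nM.

156 nmol/s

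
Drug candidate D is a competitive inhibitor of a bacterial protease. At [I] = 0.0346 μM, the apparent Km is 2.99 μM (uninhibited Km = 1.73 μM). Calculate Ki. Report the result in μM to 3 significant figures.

0.0475 μM

Competitive: Km,app = α·Km with α = 1 + [I]/Ki.
α = Km,app/Km = 2.99/1.73 = 1.728.
Ki = [I]/(α − 1) = 0.0346/0.7283 = 0.0475 μM.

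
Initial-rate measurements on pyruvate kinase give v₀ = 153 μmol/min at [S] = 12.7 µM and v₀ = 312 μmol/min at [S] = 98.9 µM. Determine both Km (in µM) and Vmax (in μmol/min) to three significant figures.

From v = Vmax[S]/(Km+[S]), each point gives Vmax = v(Km+[S])/[S].
Equating: 153(Km+12.7)/12.7 = 312(Km+98.9)/98.9.
12.05·Km + 153 = 3.155·Km + 312, so (12.05 − 3.155)·Km = 312 − 153.
Km = 159.0/8.893 = 17.9 µM; then Vmax = 153(17.9+12.7)/12.7 = 368 μmol/min.

Km = 17.9 µM; Vmax = 368 μmol/min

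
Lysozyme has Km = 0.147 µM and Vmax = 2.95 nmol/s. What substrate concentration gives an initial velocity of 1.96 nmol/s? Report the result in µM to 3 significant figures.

The required fractional saturation is v/Vmax = 1.96/2.95 = 0.6644.
Then [S]/(Km+[S]) = 0.6644 ⇒ [S] = 0.147 × 0.6644/(1 − 0.6644) = 0.291 µM.

0.291 µM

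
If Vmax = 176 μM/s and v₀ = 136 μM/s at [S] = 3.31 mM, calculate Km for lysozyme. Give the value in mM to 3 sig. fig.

0.974 mM

From v = Vmax[S]/(Km+[S]), Km = [S](Vmax − v)/v.
Km = 3.31 × (176 − 136) / 136 = 132.4/136 = 0.974 mM.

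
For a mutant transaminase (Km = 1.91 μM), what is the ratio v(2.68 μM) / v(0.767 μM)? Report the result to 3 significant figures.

2.04

Since Vmax cancels, v₂/v₁ = [S]₂(Km+[S]₁) / [S]₁(Km+[S]₂).
= 2.68×(1.91+0.767) / (0.767×(1.91+2.68)) = 7.174/3.521 = 2.04.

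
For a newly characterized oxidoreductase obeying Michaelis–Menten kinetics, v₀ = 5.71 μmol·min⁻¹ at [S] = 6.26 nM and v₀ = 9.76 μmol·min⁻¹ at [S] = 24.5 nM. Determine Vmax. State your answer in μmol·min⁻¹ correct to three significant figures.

In reciprocal form, 1/v = (Km/Vmax)·(1/[S]) + 1/Vmax. The two points give (1/[S], 1/v) = (0.1597, 0.1751) and (0.04082, 0.1025).
Slope = (0.1751 − 0.1025)/(0.1597 − 0.04082) = 0.6111; intercept = 0.1751 − 0.6111×0.1597 = 0.07752.
Vmax = 1/intercept = 12.9 μmol·min⁻¹; Km = slope × Vmax = 0.6111 × 12.9 = 7.88 nM.

12.9 μmol·min⁻¹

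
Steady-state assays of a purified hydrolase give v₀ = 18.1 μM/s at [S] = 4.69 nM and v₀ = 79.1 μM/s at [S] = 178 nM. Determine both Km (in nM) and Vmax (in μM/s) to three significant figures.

In reciprocal form, 1/v = (Km/Vmax)·(1/[S]) + 1/Vmax. The two points give (1/[S], 1/v) = (0.2132, 0.05525) and (0.005618, 0.01264).
Slope = (0.05525 − 0.01264)/(0.2132 − 0.005618) = 0.2052; intercept = 0.05525 − 0.2052×0.2132 = 0.01149.
Vmax = 1/intercept = 87.0 μM/s; Km = slope × Vmax = 0.2052 × 87.0 = 17.9 nM.

Km = 17.9 nM; Vmax = 87.0 μM/s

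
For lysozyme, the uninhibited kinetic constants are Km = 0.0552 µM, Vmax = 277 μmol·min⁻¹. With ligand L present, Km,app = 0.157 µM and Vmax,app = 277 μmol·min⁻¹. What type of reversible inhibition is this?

Km increases (0.0552 → 0.157 µM) while Vmax is unchanged — the hallmark of competitive inhibition.

competitive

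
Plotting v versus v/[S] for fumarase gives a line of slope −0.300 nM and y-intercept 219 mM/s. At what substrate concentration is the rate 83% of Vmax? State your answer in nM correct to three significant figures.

1.46 nM

The Eadie–Hofstee slope gives Km = 0.300 nM (slope = −Km).
v/Vmax = [S]/(Km+[S]) = 0.83 ⇒ [S] = Km·0.83/(1−0.83) = 0.300 × 4.882 = 1.46 nM.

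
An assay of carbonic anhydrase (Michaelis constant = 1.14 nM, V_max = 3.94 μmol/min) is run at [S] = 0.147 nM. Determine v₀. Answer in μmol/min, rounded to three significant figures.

[S]/(Km+[S]) = 0.147/1.287 = 0.1142, the fractional saturation.
v = 0.1142 × Vmax = 0.1142 × 3.94 = 0.450 μmol/min.

0.450 μmol/min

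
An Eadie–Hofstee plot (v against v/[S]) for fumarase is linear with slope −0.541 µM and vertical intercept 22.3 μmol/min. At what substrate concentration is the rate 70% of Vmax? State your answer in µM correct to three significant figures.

The Eadie–Hofstee slope gives Km = 0.541 µM (slope = −Km).
v/Vmax = [S]/(Km+[S]) = 0.7 ⇒ [S] = Km·0.7/(1−0.7) = 0.541 × 2.333 = 1.26 µM.

1.26 µM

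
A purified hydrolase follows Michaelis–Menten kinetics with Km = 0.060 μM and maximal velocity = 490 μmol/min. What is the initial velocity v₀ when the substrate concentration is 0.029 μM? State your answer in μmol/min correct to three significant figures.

[S]/(Km+[S]) = 0.029/0.08900 = 0.3258, the fractional saturation.
v = 0.3258 × Vmax = 0.3258 × 490 = 160 μmol/min.

160 μmol/min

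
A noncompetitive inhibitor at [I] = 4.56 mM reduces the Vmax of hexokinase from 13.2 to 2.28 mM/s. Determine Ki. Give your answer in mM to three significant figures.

0.952 mM

Noncompetitive: Vmax,app = Vmax/α with α = 1 + [I]/Ki.
α = Vmax/Vmax,app = 13.2/2.28 = 5.789.
Ki = [I]/(α − 1) = 4.56/4.789 = 0.952 mM.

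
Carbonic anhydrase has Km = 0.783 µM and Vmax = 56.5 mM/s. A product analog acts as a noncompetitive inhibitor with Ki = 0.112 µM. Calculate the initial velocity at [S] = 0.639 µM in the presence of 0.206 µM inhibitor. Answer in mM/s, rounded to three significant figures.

α = 1 + [I]/Ki = 1 + 0.206/0.112 = 2.839.
For a noncompetitive inhibitor, Vmax is reduced to Vmax/α while Km is unchanged: Km,app = 0.783 µM, Vmax,app = 19.9 mM/s.
v = Vmax,app·[S]/(Km,app + [S]) = 19.9 × 0.639/(0.783 + 0.639) = 8.94 mM/s.

8.94 mM/s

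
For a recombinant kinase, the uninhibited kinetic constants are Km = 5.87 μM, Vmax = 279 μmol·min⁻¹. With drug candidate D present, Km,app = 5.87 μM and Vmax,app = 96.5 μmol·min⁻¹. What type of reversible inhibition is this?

noncompetitive

Vmax decreases (279 → 96.5 μmol·min⁻¹) while Km is unchanged — pure noncompetitive inhibition.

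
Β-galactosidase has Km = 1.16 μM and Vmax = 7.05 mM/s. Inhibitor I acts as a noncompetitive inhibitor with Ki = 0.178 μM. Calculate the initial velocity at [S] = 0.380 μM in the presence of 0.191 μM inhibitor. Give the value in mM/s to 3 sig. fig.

0.839 mM/s

With α = 1 + [I]/Ki = 1 + 0.191/0.178 = 2.073, the noncompetitive rate law is v = (Vmax/α)·[S] / (Km + [S]).
v = (7.05/2.073)×0.380 / (1.16 + 0.380) = 1.292/1.540 = 0.839 mM/s.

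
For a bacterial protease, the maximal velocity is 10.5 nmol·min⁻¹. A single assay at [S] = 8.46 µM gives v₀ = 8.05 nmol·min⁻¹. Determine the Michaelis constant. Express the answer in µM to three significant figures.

From v = Vmax[S]/(Km+[S]), Km = [S](Vmax − v)/v.
Km = 8.46 × (10.5 − 8.05) / 8.05 = 20.73/8.05 = 2.57 µM.

2.57 µM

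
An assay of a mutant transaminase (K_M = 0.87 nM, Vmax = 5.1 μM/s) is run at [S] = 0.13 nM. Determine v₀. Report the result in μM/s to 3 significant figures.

[S]/(Km+[S]) = 0.13/1.000 = 0.1300, the fractional saturation.
v = 0.1300 × Vmax = 0.1300 × 5.1 = 0.663 μM/s.

0.663 μM/s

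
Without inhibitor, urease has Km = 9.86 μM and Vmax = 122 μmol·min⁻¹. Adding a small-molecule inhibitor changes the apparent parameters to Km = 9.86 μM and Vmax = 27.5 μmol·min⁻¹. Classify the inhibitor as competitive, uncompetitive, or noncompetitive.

noncompetitive

Vmax decreases (122 → 27.5 μmol·min⁻¹) while Km is unchanged — pure noncompetitive inhibition.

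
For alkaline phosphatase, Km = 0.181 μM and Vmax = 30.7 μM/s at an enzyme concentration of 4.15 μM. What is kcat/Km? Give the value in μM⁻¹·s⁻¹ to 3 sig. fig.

kcat = Vmax/[E]total = 30.7/4.15 = 7.40 s⁻¹.
kcat/Km = 7.40/0.181 = 40.9 μM⁻¹·s⁻¹.

40.9 μM⁻¹·s⁻¹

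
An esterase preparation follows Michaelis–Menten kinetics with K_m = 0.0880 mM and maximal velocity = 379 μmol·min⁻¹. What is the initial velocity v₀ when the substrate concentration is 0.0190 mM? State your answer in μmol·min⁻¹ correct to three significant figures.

[S]/(Km+[S]) = 0.0190/0.1070 = 0.1776, the fractional saturation.
v = 0.1776 × Vmax = 0.1776 × 379 = 67.3 μmol·min⁻¹.

67.3 μmol·min⁻¹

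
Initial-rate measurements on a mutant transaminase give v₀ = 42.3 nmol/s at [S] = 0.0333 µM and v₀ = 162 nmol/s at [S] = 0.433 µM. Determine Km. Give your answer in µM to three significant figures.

In reciprocal form, 1/v = (Km/Vmax)·(1/[S]) + 1/Vmax. The two points give (1/[S], 1/v) = (30.03, 0.02364) and (2.309, 0.006173).
Slope = (0.02364 − 0.006173)/(30.03 − 2.309) = 0.0006301; intercept = 0.02364 − 0.0006301×30.03 = 0.004718.
Vmax = 1/intercept = 212 nmol/s; Km = slope × Vmax = 0.0006301 × 212 = 0.134 µM.

0.134 µM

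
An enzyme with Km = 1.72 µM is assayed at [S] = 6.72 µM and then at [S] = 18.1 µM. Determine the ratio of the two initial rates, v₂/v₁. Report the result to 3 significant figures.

Since Vmax cancels, v₂/v₁ = [S]₂(Km+[S]₁) / [S]₁(Km+[S]₂).
= 18.1×(1.72+6.72) / (6.72×(1.72+18.1)) = 152.8/133.2 = 1.15.

1.15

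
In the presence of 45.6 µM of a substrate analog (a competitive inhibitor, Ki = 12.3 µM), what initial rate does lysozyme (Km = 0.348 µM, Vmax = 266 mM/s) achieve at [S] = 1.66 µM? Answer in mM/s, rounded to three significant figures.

134 mM/s

With α = 1 + [I]/Ki = 1 + 45.6/12.3 = 4.707, the competitive rate law is v = Vmax[S] / (αKm + [S]).
v = 266×1.66 / (4.707×0.348 + 1.66) = 441.6/3.298 = 134 mM/s.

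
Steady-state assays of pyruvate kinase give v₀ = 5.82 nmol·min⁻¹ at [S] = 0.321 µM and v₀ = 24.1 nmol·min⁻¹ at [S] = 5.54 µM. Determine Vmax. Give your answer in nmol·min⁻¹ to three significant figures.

In reciprocal form, 1/v = (Km/Vmax)·(1/[S]) + 1/Vmax. The two points give (1/[S], 1/v) = (3.115, 0.1718) and (0.1805, 0.04149).
Slope = (0.1718 − 0.04149)/(3.115 − 0.1805) = 0.04441; intercept = 0.1718 − 0.04441×3.115 = 0.03348.
Vmax = 1/intercept = 29.9 nmol·min⁻¹; Km = slope × Vmax = 0.04441 × 29.9 = 1.33 µM.

29.9 nmol·min⁻¹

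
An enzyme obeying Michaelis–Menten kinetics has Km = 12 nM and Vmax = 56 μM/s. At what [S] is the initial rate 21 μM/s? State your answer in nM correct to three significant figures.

7.20 nM

The required fractional saturation is v/Vmax = 21/56 = 0.3750.
Then [S]/(Km+[S]) = 0.3750 ⇒ [S] = 12 × 0.3750/(1 − 0.3750) = 7.20 nM.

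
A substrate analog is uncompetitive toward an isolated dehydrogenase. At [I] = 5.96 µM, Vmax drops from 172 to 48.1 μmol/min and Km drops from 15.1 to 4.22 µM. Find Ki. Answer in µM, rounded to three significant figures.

Uncompetitive: Vmax,app = Vmax/α (and Km,app = Km/α) with α = 1 + [I]/Ki.
α = Vmax/Vmax,app = 172/48.1 = 3.576.
Ki = [I]/(α − 1) = 5.96/2.576 = 2.31 µM.

2.31 µM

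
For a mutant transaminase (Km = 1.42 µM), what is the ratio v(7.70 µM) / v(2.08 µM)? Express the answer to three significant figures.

The fractional saturations are [S]/(Km+[S]) = 2.08/3.500 = 0.5943 and 7.70/9.120 = 0.8443.
v₂/v₁ is just their ratio: 0.8443/0.5943 = 1.42.

1.42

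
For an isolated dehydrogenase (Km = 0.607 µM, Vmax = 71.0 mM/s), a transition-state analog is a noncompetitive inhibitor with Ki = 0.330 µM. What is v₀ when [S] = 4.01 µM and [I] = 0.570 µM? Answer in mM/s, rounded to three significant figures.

22.6 mM/s

α = 1 + [I]/Ki = 1 + 0.570/0.330 = 2.727.
For a noncompetitive inhibitor, Vmax is reduced to Vmax/α while Km is unchanged: Km,app = 0.607 µM, Vmax,app = 26.0 mM/s.
v = Vmax,app·[S]/(Km,app + [S]) = 26.0 × 4.01/(0.607 + 4.01) = 22.6 mM/s.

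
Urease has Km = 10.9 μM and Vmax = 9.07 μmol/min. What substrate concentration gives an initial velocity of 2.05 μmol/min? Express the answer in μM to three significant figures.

3.18 μM

Rearranging v = Vmax[S]/(Km+[S]) gives [S] = Km·v/(Vmax − v).
[S] = 10.9 × 2.05 / (9.07 − 2.05) = 22.34/7.020 = 3.18 μM.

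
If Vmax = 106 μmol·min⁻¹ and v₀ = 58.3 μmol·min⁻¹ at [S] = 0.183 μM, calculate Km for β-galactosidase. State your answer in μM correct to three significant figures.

0.150 μM

v/Vmax = 58.3/106 = 0.5500 = [S]/(Km+[S]).
So Km + [S] = [S]/0.5500 = 0.3327 μM, giving Km = 0.3327 − 0.183 = 0.150 μM.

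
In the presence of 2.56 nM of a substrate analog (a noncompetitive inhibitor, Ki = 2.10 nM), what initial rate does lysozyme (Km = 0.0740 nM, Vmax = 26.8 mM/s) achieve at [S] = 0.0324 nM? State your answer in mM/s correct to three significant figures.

3.68 mM/s

α = 1 + [I]/Ki = 1 + 2.56/2.10 = 2.219.
For a noncompetitive inhibitor, Vmax is reduced to Vmax/α while Km is unchanged: Km,app = 0.0740 nM, Vmax,app = 12.1 mM/s.
v = Vmax,app·[S]/(Km,app + [S]) = 12.1 × 0.0324/(0.0740 + 0.0324) = 3.68 mM/s.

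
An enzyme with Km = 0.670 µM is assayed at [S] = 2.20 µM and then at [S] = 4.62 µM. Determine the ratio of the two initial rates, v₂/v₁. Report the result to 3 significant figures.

1.14

Since Vmax cancels, v₂/v₁ = [S]₂(Km+[S]₁) / [S]₁(Km+[S]₂).
= 4.62×(0.670+2.20) / (2.20×(0.670+4.62)) = 13.26/11.64 = 1.14.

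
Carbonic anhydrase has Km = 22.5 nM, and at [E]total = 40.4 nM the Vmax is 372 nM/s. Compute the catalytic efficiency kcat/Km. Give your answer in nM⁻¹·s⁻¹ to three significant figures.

0.409 nM⁻¹·s⁻¹

kcat = Vmax/[E]total = 372/40.4 = 9.21 s⁻¹.
kcat/Km = 9.21/22.5 = 0.409 nM⁻¹·s⁻¹.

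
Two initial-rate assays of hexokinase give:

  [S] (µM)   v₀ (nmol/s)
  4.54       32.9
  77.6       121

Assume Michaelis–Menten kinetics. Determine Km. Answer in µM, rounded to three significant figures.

15.5 µM

From v = Vmax[S]/(Km+[S]), each point gives Vmax = v(Km+[S])/[S].
Equating: 32.9(Km+4.54)/4.54 = 121(Km+77.6)/77.6.
7.247·Km + 32.9 = 1.559·Km + 121, so (7.247 − 1.559)·Km = 121 − 32.9.
Km = 88.10/5.687 = 15.5 µM; then Vmax = 32.9(15.5+4.54)/4.54 = 145 nmol/s.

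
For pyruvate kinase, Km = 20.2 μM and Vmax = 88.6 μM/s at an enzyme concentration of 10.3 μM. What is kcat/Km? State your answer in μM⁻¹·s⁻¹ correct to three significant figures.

kcat = Vmax/[E]total = 88.6/10.3 = 8.60 s⁻¹.
kcat/Km = 8.60/20.2 = 0.426 μM⁻¹·s⁻¹.

0.426 μM⁻¹·s⁻¹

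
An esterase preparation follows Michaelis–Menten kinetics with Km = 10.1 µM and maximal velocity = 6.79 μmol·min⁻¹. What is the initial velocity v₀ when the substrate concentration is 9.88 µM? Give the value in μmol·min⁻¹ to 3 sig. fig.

[S]/(Km+[S]) = 9.88/19.98 = 0.4945, the fractional saturation.
v = 0.4945 × Vmax = 0.4945 × 6.79 = 3.36 μmol·min⁻¹.

3.36 μmol·min⁻¹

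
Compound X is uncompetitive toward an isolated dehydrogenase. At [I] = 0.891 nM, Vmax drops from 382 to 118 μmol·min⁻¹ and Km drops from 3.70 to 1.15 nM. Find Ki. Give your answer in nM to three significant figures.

0.398 nM

Uncompetitive: Vmax,app = Vmax/α (and Km,app = Km/α) with α = 1 + [I]/Ki.
α = Vmax/Vmax,app = 382/118 = 3.237.
Since α = 1 + [I]/Ki, [I]/Ki = 3.237 − 1 = 2.237 and Ki = 0.891/2.237 = 0.398 nM.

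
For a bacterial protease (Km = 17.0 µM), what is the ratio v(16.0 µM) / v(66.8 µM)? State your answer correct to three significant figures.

The fractional saturations are [S]/(Km+[S]) = 66.8/83.80 = 0.7971 and 16.0/33.00 = 0.4848.
v₂/v₁ is just their ratio: 0.4848/0.7971 = 0.608.

0.608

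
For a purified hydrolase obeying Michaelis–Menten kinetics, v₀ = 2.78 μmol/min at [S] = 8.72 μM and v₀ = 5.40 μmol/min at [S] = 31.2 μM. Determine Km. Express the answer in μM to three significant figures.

18.0 μM

In reciprocal form, 1/v = (Km/Vmax)·(1/[S]) + 1/Vmax. The two points give (1/[S], 1/v) = (0.1147, 0.3597) and (0.03205, 0.1852).
Slope = (0.3597 − 0.1852)/(0.1147 − 0.03205) = 2.112; intercept = 0.3597 − 2.112×0.1147 = 0.1175.
Vmax = 1/intercept = 8.51 μmol/min; Km = slope × Vmax = 2.112 × 8.51 = 18.0 μM.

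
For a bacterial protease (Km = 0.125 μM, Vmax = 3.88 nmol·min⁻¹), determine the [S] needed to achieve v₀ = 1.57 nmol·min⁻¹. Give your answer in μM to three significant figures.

0.0850 μM

The required fractional saturation is v/Vmax = 1.57/3.88 = 0.4046.
Then [S]/(Km+[S]) = 0.4046 ⇒ [S] = 0.125 × 0.4046/(1 − 0.4046) = 0.0850 μM.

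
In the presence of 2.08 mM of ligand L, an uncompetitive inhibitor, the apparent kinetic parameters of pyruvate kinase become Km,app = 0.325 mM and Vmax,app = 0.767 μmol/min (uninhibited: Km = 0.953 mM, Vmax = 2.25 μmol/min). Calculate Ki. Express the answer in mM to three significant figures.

1.08 mM

Uncompetitive: Vmax,app = Vmax/α (and Km,app = Km/α) with α = 1 + [I]/Ki.
α = Vmax/Vmax,app = 2.25/0.767 = 2.934.
Since α = 1 + [I]/Ki, [I]/Ki = 2.934 − 1 = 1.934 and Ki = 2.08/1.934 = 1.08 mM.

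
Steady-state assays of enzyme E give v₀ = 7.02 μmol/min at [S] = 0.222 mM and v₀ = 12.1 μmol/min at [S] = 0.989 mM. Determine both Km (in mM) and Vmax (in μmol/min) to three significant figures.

Km = 0.262 mM; Vmax = 15.3 μmol/min

In reciprocal form, 1/v = (Km/Vmax)·(1/[S]) + 1/Vmax. The two points give (1/[S], 1/v) = (4.505, 0.1425) and (1.011, 0.08264).
Slope = (0.1425 − 0.08264)/(4.505 − 1.011) = 0.01712; intercept = 0.1425 − 0.01712×4.505 = 0.06533.
Vmax = 1/intercept = 15.3 μmol/min; Km = slope × Vmax = 0.01712 × 15.3 = 0.262 mM.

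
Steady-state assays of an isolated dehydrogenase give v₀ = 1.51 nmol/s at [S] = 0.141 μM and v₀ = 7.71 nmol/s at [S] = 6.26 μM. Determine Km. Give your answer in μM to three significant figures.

0.654 μM

In reciprocal form, 1/v = (Km/Vmax)·(1/[S]) + 1/Vmax. The two points give (1/[S], 1/v) = (7.092, 0.6623) and (0.1597, 0.1297).
Slope = (0.6623 − 0.1297)/(7.092 − 0.1597) = 0.07682; intercept = 0.6623 − 0.07682×7.092 = 0.1174.
Vmax = 1/intercept = 8.52 nmol/s; Km = slope × Vmax = 0.07682 × 8.52 = 0.654 μM.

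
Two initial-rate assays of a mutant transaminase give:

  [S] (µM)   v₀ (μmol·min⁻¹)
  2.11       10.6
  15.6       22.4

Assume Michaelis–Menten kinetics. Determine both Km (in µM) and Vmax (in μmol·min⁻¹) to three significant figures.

From v = Vmax[S]/(Km+[S]), each point gives Vmax = v(Km+[S])/[S].
Equating: 10.6(Km+2.11)/2.11 = 22.4(Km+15.6)/15.6.
5.024·Km + 10.6 = 1.436·Km + 22.4, so (5.024 − 1.436)·Km = 22.4 − 10.6.
Km = 11.80/3.588 = 3.29 µM; then Vmax = 10.6(3.29+2.11)/2.11 = 27.1 μmol·min⁻¹.

Km = 3.29 µM; Vmax = 27.1 μmol·min⁻¹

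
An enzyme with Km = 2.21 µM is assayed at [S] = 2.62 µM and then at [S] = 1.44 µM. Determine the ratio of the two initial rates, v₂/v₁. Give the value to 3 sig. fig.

The fractional saturations are [S]/(Km+[S]) = 2.62/4.830 = 0.5424 and 1.44/3.650 = 0.3945.
v₂/v₁ is just their ratio: 0.3945/0.5424 = 0.727.

0.727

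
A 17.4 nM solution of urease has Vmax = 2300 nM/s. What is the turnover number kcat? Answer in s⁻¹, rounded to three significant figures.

132 s⁻¹

kcat = Vmax/[E]total = 2300 nM/s / 17.4 nM = 132 s⁻¹.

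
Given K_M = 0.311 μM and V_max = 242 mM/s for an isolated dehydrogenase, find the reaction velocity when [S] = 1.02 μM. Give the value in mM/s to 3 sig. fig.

[S]/(Km+[S]) = 1.02/1.331 = 0.7663, the fractional saturation.
v = 0.7663 × Vmax = 0.7663 × 242 = 185 mM/s.

185 mM/s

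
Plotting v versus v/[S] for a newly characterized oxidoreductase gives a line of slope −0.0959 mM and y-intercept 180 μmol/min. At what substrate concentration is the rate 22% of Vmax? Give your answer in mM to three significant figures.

The Eadie–Hofstee slope gives Km = 0.0959 mM (slope = −Km).
v/Vmax = [S]/(Km+[S]) = 0.22 ⇒ [S] = Km·0.22/(1−0.22) = 0.0959 × 0.2821 = 0.0270 mM.

0.0270 mM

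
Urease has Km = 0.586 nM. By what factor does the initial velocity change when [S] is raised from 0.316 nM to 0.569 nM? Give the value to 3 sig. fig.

The fractional saturations are [S]/(Km+[S]) = 0.316/0.9020 = 0.3503 and 0.569/1.155 = 0.4926.
v₂/v₁ is just their ratio: 0.4926/0.3503 = 1.41.

1.41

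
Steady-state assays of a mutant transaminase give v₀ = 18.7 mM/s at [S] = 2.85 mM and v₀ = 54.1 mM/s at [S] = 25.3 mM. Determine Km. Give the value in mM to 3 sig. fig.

8.00 mM

In reciprocal form, 1/v = (Km/Vmax)·(1/[S]) + 1/Vmax. The two points give (1/[S], 1/v) = (0.3509, 0.05348) and (0.03953, 0.01848).
Slope = (0.05348 − 0.01848)/(0.3509 − 0.03953) = 0.1124; intercept = 0.05348 − 0.1124×0.3509 = 0.01404.
Vmax = 1/intercept = 71.2 mM/s; Km = slope × Vmax = 0.1124 × 71.2 = 8.00 mM.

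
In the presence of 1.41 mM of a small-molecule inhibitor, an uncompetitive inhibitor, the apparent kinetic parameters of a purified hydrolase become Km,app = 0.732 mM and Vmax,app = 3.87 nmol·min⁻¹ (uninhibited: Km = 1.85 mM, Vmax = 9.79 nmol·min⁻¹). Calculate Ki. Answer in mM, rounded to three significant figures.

Uncompetitive: Vmax,app = Vmax/α (and Km,app = Km/α) with α = 1 + [I]/Ki.
α = Vmax/Vmax,app = 9.79/3.87 = 2.530.
Since α = 1 + [I]/Ki, [I]/Ki = 2.530 − 1 = 1.530 and Ki = 1.41/1.530 = 0.922 mM.

0.922 mM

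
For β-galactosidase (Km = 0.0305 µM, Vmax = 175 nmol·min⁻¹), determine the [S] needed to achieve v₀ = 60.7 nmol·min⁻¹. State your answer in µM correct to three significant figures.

0.0162 µM

Rearranging v = Vmax[S]/(Km+[S]) gives [S] = Km·v/(Vmax − v).
[S] = 0.0305 × 60.7 / (175 − 60.7) = 1.851/114.3 = 0.0162 µM.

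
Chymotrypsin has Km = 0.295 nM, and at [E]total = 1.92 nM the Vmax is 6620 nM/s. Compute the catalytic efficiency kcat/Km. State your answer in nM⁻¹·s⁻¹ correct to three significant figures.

11700 nM⁻¹·s⁻¹

kcat = Vmax/[E]total = 6620/1.92 = 3450 s⁻¹.
kcat/Km = 3450/0.295 = 11700 nM⁻¹·s⁻¹.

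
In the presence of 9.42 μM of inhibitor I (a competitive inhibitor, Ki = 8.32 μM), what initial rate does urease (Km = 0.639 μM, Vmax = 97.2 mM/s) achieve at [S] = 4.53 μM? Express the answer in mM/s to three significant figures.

α = 1 + [I]/Ki = 1 + 9.42/8.32 = 2.132.
For a competitive inhibitor, Vmax is unchanged and the apparent Km becomes α·Km: Km,app = 1.36 μM, Vmax,app = 97.2 mM/s.
v = Vmax,app·[S]/(Km,app + [S]) = 97.2 × 4.53/(1.36 + 4.53) = 74.7 mM/s.

74.7 mM/s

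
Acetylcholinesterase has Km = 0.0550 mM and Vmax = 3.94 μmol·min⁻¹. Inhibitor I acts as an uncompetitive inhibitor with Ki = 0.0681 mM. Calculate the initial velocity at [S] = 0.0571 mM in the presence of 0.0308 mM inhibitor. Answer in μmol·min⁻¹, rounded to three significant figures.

α = 1 + [I]/Ki = 1 + 0.0308/0.0681 = 1.452.
For an uncompetitive inhibitor, both parameters are divided by α, giving Vmax/α and Km/α: Km,app = 0.0379 mM, Vmax,app = 2.71 μmol·min⁻¹.
v = Vmax,app·[S]/(Km,app + [S]) = 2.71 × 0.0571/(0.0379 + 0.0571) = 1.63 μmol·min⁻¹.

1.63 μmol·min⁻¹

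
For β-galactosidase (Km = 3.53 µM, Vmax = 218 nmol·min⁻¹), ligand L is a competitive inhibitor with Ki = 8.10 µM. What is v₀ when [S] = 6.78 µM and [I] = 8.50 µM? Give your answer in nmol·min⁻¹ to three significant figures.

α = 1 + [I]/Ki = 1 + 8.50/8.10 = 2.049.
For a competitive inhibitor, Vmax is unchanged and the apparent Km becomes α·Km: Km,app = 7.23 µM, Vmax,app = 218 nmol·min⁻¹.
v = Vmax,app·[S]/(Km,app + [S]) = 218 × 6.78/(7.23 + 6.78) = 105 nmol·min⁻¹.

105 nmol·min⁻¹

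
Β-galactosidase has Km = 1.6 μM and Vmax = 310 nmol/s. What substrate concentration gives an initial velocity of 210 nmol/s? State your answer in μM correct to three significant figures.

Rearranging v = Vmax[S]/(Km+[S]) gives [S] = Km·v/(Vmax − v).
[S] = 1.6 × 210 / (310 − 210) = 336.0/100.0 = 3.36 μM.

3.36 μM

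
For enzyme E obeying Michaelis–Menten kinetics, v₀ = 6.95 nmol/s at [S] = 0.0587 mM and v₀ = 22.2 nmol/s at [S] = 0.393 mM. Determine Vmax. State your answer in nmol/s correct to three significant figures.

In reciprocal form, 1/v = (Km/Vmax)·(1/[S]) + 1/Vmax. The two points give (1/[S], 1/v) = (17.04, 0.1439) and (2.545, 0.04505).
Slope = (0.1439 − 0.04505)/(17.04 − 2.545) = 0.006821; intercept = 0.1439 − 0.006821×17.04 = 0.02769.
Vmax = 1/intercept = 36.1 nmol/s; Km = slope × Vmax = 0.006821 × 36.1 = 0.246 mM.

36.1 nmol/s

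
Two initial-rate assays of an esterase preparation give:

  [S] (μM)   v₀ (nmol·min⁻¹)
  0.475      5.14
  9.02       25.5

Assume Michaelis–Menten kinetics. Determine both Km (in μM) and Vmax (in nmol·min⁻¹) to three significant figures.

Km = 2.55 μM; Vmax = 32.7 nmol·min⁻¹

From v = Vmax[S]/(Km+[S]), each point gives Vmax = v(Km+[S])/[S].
Equating: 5.14(Km+0.475)/0.475 = 25.5(Km+9.02)/9.02.
10.82·Km + 5.14 = 2.827·Km + 25.5, so (10.82 − 2.827)·Km = 25.5 − 5.14.
Km = 20.36/7.994 = 2.55 μM; then Vmax = 5.14(2.55+0.475)/0.475 = 32.7 nmol·min⁻¹.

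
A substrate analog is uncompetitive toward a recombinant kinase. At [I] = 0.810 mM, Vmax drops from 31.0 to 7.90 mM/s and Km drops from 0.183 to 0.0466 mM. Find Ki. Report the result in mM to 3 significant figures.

0.277 mM

Uncompetitive: Vmax,app = Vmax/α (and Km,app = Km/α) with α = 1 + [I]/Ki.
α = Vmax/Vmax,app = 31.0/7.90 = 3.924.
Ki = [I]/(α − 1) = 0.810/2.924 = 0.277 mM.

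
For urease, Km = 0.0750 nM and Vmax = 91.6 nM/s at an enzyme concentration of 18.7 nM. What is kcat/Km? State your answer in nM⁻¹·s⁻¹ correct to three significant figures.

65.3 nM⁻¹·s⁻¹

kcat = Vmax/[E]total = 91.6/18.7 = 4.90 s⁻¹.
kcat/Km = 4.90/0.0750 = 65.3 nM⁻¹·s⁻¹.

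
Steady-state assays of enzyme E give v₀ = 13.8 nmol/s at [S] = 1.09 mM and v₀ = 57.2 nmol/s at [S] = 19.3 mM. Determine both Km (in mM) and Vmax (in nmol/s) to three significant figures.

In reciprocal form, 1/v = (Km/Vmax)·(1/[S]) + 1/Vmax. The two points give (1/[S], 1/v) = (0.9174, 0.07246) and (0.05181, 0.01748).
Slope = (0.07246 − 0.01748)/(0.9174 − 0.05181) = 0.06352; intercept = 0.07246 − 0.06352×0.9174 = 0.01419.
Vmax = 1/intercept = 70.5 nmol/s; Km = slope × Vmax = 0.06352 × 70.5 = 4.48 mM.

Km = 4.48 mM; Vmax = 70.5 nmol/s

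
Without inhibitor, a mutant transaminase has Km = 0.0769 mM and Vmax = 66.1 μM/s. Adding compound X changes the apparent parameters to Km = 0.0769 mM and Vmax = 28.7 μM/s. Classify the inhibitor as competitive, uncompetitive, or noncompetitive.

Vmax decreases (66.1 → 28.7 μM/s) while Km is unchanged — pure noncompetitive inhibition.

noncompetitive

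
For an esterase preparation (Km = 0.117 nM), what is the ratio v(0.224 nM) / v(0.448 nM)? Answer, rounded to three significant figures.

The fractional saturations are [S]/(Km+[S]) = 0.448/0.5650 = 0.7929 and 0.224/0.3410 = 0.6569.
v₂/v₁ is just their ratio: 0.6569/0.7929 = 0.828.

0.828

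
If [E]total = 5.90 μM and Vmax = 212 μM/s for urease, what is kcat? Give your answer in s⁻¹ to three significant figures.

kcat = Vmax/[E]total = 212 μM/s / 5.90 μM = 35.9 s⁻¹.

35.9 s⁻¹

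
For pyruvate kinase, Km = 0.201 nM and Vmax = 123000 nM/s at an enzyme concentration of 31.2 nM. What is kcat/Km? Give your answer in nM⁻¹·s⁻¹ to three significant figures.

kcat = Vmax/[E]total = 123000/31.2 = 3940 s⁻¹.
kcat/Km = 3940/0.201 = 19600 nM⁻¹·s⁻¹.

19600 nM⁻¹·s⁻¹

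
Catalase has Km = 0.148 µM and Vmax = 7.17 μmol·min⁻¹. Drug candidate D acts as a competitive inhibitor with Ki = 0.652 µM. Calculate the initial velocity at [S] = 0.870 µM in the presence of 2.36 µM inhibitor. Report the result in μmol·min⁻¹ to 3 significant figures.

With α = 1 + [I]/Ki = 1 + 2.36/0.652 = 4.620, the competitive rate law is v = Vmax[S] / (αKm + [S]).
v = 7.17×0.870 / (4.620×0.148 + 0.870) = 6.238/1.554 = 4.01 μmol·min⁻¹.

4.01 μmol·min⁻¹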